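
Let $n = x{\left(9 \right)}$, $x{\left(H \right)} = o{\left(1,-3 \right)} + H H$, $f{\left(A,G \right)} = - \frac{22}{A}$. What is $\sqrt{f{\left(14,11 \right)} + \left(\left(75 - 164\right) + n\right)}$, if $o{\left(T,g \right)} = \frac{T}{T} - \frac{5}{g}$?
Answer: $\frac{i \sqrt{3045}}{21} \approx 2.6277 i$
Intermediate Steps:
$o{\left(T,g \right)} = 1 - \frac{5}{g}$
$x{\left(H \right)} = \frac{8}{3} + H^{2}$ ($x{\left(H \right)} = \frac{-5 - 3}{-3} + H H = \left(- \frac{1}{3}\right) \left(-8\right) + H^{2} = \frac{8}{3} + H^{2}$)
$n = \frac{251}{3}$ ($n = \frac{8}{3} + 9^{2} = \frac{8}{3} + 81 = \frac{251}{3} \approx 83.667$)
$\sqrt{f{\left(14,11 \right)} + \left(\left(75 - 164\right) + n\right)} = \sqrt{- \frac{22}{14} + \left(\left(75 - 164\right) + \frac{251}{3}\right)} = \sqrt{\left(-22\right) \frac{1}{14} + \left(-89 + \frac{251}{3}\right)} = \sqrt{- \frac{11}{7} - \frac{16}{3}} = \sqrt{- \frac{145}{21}} = \frac{i \sqrt{3045}}{21}$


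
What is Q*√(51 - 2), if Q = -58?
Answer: -406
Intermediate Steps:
Q*√(51 - 2) = -58*√(51 - 2) = -58*√49 = -58*7 = -406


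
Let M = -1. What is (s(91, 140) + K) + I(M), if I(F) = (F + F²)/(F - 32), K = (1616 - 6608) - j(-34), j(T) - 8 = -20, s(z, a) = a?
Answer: -4840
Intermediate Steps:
j(T) = -12 (j(T) = 8 - 20 = -12)
K = -4980 (K = (1616 - 6608) - 1*(-12) = -4992 + 12 = -4980)
I(F) = (F + F²)/(-32 + F)
(s(91, 140) + K) + I(M) = (140 - 4980) - (1 - 1)/(-32 - 1) = -4840 - 1*0/(-33) = -4840 - 1*(-1/33)*0 = -4840 + 0 = -4840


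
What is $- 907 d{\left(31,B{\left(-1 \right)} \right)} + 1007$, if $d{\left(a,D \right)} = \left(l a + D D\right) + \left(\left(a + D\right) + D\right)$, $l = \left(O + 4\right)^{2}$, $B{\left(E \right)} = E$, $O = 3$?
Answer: $-1403936$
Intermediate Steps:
$l = 49$ ($l = \left(3 + 4\right)^{2} = 7^{2} = 49$)
$d{\left(a,D \right)} = D^{2} + 2 D + 50 a$ ($d{\left(a,D \right)} = \left(49 a + D D\right) + \left(\left(a + D\right) + D\right) = \left(49 a + D^{2}\right) + \left(\left(D + a\right) + D\right) = \left(D^{2} + 49 a\right) + \left(a + 2 D\right) = D^{2} + 2 D + 50 a$)
$- 907 d{\left(31,B{\left(-1 \right)} \right)} + 1007 = - 907 \left(\left(-1\right)^{2} + 2 \left(-1\right) + 50 \cdot 31\right) + 1007 = - 907 \left(1 - 2 + 1550\right) + 1007 = \left(-907\right) 1549 + 1007 = -1404943 + 1007 = -1403936$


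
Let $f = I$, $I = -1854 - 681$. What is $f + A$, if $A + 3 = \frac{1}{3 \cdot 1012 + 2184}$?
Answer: $- \frac{13248359}{5220} \approx -2538.0$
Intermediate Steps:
$I = -2535$
$A = - \frac{15659}{5220}$ ($A = -3 + \frac{1}{3 \cdot 1012 + 2184} = -3 + \frac{1}{3036 + 2184} = -3 + \frac{1}{5220} = - \frac{15659}{5220} \approx -2.9998$)
$f = -2535$
$f + A = -2535 - \frac{15659}{5220} = - \frac{13248359}{5220}$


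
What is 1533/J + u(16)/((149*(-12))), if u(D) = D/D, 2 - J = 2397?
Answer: -2743399/4282260 ≈ -0.64064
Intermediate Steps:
J = -2395 (J = 2 - 1*2397 = 2 - 2397 = -2395)
u(D) = 1
1533/J + u(16)/((149*(-12))) = 1533/(-2395) + 1/(149*(-12)) = 1533*(-1/2395) + 1/(-1788) = -1533/2395 + 1*(-1/1788) = -1533/2395 - 1/1788 = -2743399/4282260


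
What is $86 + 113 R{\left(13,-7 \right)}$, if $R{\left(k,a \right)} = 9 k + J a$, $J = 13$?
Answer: $3024$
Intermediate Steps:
$R{\left(k,a \right)} = 9 k + 13 a$
$86 + 113 R{\left(13,-7 \right)} = 86 + 113 \left(9 \cdot 13 + 13 \left(-7\right)\right) = 86 + 113 \left(117 - 91\right) = 86 + 113 \cdot 26 = 86 + 2938 = 3024$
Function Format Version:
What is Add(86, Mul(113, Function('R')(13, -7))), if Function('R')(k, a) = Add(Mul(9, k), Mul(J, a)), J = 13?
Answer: 3024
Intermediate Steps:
Function('R')(k, a) = Add(Mul(9, k), Mul(13, a))
Add(86, Mul(113, Function('R')(13, -7))) = Add(86, Mul(113, Add(Mul(9, 13), Mul(13, -7)))) = Add(86, Mul(113, Add(117, -91))) = Add(86, Mul(113, 26)) = Add(86, 2938) = 3024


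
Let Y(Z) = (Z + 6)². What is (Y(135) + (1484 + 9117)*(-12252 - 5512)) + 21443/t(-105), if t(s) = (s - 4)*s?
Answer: -2155050937492/11445 ≈ -1.8830e+8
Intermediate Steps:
Y(Z) = (6 + Z)²
t(s) = s*(-4 + s) (t(s) = (-4 + s)*s = s*(-4 + s))
(Y(135) + (1484 + 9117)*(-12252 - 5512)) + 21443/t(-105) = ((6 + 135)² + (1484 + 9117)*(-12252 - 5512)) + 21443/((-105*(-4 - 105))) = (141² + 10601*(-17764)) + 21443/((-105*(-109))) = (19881 - 188316164) + 21443/11445 = -188296283 + 21443*(1/11445) = -188296283 + 21443/11445 = -2155050937492/11445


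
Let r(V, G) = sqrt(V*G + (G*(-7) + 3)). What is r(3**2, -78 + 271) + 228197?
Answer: 228197 + sqrt(389) ≈ 2.2822e+5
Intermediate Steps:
r(V, G) = sqrt(3 - 7*G + G*V) (r(V, G) = sqrt(G*V + (-7*G + 3)) = sqrt(G*V + (3 - 7*G)) = sqrt(3 - 7*G + G*V))
r(3**2, -78 + 271) + 228197 = sqrt(3 - 7*(-78 + 271) + (-78 + 271)*3**2) + 228197 = sqrt(3 - 7*193 + 193*9) + 228197 = sqrt(3 - 1351 + 1737) + 228197 = sqrt(389) + 228197 = 228197 + sqrt(389)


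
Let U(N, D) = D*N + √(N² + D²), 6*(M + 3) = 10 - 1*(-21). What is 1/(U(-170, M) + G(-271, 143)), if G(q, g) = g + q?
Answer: -5956/2609305 - 2*√1040569/2609305 ≈ -0.0030645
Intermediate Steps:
M = 13/6 (M = -3 + (10 - 1*(-21))/6 = -3 + (10 + 21)/6 = -3 + (⅙)*31 = -3 + 31/6 = 13/6 ≈ 2.1667)
U(N, D) = √(D² + N²) + D*N (U(N, D) = D*N + √(D² + N²) = √(D² + N²) + D*N)
1/(U(-170, M) + G(-271, 143)) = 1/((√((13/6)² + (-170)²) + (13/6)*(-170)) + (143 - 271)) = 1/((√(169/36 + 28900) - 1105/3) - 128) = 1/((√(1040569/36) - 1105/3) - 128) = 1/((√1040569/6 - 1105/3) - 128) = 1/((-1105/3 + √1040569/6) - 128) = 1/(-1489/3 + √1040569/6)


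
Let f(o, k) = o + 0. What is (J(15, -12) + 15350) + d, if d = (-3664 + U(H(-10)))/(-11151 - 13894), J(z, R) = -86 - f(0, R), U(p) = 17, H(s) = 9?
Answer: 382290527/25045 ≈ 15264.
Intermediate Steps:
f(o, k) = o
J(z, R) = -86 (J(z, R) = -86 - 1*0 = -86 + 0 = -86)
d = 3647/25045 (d = (-3664 + 17)/(-11151 - 13894) = -3647/(-25045) = -3647*(-1/25045) = 3647/25045 ≈ 0.14562)
(J(15, -12) + 15350) + d = (-86 + 15350) + 3647/25045 = 15264 + 3647/25045 = 382290527/25045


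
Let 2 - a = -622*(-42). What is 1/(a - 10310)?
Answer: -1/36432 ≈ -2.7448e-5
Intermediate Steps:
a = -26122 (a = 2 - (-622)*(-42) = 2 - 1*26124 = 2 - 26124 = -26122)
1/(a - 10310) = 1/(-26122 - 10310) = 1/(-36432) = -1/36432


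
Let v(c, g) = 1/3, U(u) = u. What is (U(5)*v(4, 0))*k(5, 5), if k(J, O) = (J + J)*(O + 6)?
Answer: 550/3 ≈ 183.33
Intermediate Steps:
k(J, O) = 2*J*(6 + O) (k(J, O) = (2*J)*(6 + O) = 2*J*(6 + O))
v(c, g) = ⅓
(U(5)*v(4, 0))*k(5, 5) = (5*(⅓))*(2*5*(6 + 5)) = 5*(2*5*11)/3 = (5/3)*110 = 550/3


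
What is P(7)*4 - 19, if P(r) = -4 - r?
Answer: -63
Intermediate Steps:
P(7)*4 - 19 = (-4 - 1*7)*4 - 19 = (-4 - 7)*4 - 19 = -11*4 - 19 = -44 - 19 = -63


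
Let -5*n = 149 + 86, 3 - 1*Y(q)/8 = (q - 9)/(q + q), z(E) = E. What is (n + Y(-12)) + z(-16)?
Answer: -46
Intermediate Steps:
Y(q) = 24 - 4*(-9 + q)/q (Y(q) = 24 - 8*(q - 9)/(q + q) = 24 - 8*(-9 + q)/(2*q) = 24 - 8*(-9 + q)*1/(2*q) = 24 - 4*(-9 + q)/q)
n = -47 (n = -(149 + 86)/5 = -⅕*235 = -47)
(n + Y(-12)) + z(-16) = (-47 + (20 + 36/(-12))) - 16 = (-47 + (20 + 36*(-1/12))) - 16 = (-47 + (20 - 3)) - 16 = (-47 + 17) - 16 = -30 - 16 = -46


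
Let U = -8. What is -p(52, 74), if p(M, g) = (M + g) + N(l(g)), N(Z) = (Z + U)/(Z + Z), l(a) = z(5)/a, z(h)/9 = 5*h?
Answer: -56333/450 ≈ -125.18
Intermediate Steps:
z(h) = 45*h (z(h) = 9*(5*h) = 45*h)
l(a) = 225/a (l(a) = (45*5)/a = 225/a)
N(Z) = (-8 + Z)/(2*Z) (N(Z) = (Z - 8)/(Z + Z) = (-8 + Z)/((2*Z)) = (-8 + Z)*(1/(2*Z)) = (-8 + Z)/(2*Z))
p(M, g) = M + g + g*(-8 + 225/g)/450 (p(M, g) = (M + g) + (-8 + 225/g)/(2*((225/g))) = (M + g) + (g/225)*(-8 + 225/g)/2 = (M + g) + g*(-8 + 225/g)/450 = M + g + g*(-8 + 225/g)/450)
-p(52, 74) = -(½ + 52 + (221/225)*74) = -(½ + 52 + 16354/225) = -1*56333/450 = -56333/450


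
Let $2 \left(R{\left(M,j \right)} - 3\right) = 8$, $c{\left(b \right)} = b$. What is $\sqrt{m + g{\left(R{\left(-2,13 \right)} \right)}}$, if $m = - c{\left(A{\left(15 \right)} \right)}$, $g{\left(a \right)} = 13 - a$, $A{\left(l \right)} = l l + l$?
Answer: $3 i \sqrt{26} \approx 15.297 i$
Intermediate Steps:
$A{\left(l \right)} = l + l^{2}$ ($A{\left(l \right)} = l^{2} + l = l + l^{2}$)
$R{\left(M,j \right)} = 7$ ($R{\left(M,j \right)} = 3 + \frac{1}{2} \cdot 8 = 3 + 4 = 7$)
$m = -240$ ($m = - 15 \left(1 + 15\right) = - 15 \cdot 16 = \left(-1\right) 240 = -240$)
$\sqrt{m + g{\left(R{\left(-2,13 \right)} \right)}} = \sqrt{-240 + \left(13 - 7\right)} = \sqrt{-240 + 6} = \sqrt{-234} = 3 i \sqrt{26}$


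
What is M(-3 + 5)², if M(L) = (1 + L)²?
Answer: 81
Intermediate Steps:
M(-3 + 5)² = ((1 + (-3 + 5))²)² = ((1 + 2)²)² = (3²)² = 9² = 81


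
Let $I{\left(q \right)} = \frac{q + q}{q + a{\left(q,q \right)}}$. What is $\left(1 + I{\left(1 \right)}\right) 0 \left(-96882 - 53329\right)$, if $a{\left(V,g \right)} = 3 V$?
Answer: $0$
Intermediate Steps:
$I{\left(q \right)} = \frac{1}{2}$ ($I{\left(q \right)} = \frac{q + q}{q + 3 q} = \frac{2 q}{4 q} = 2 q \frac{1}{4 q} = \frac{1}{2}$)
$\left(1 + I{\left(1 \right)}\right) 0 \left(-96882 - 53329\right) = \left(1 + \frac{1}{2}\right) 0 \left(-96882 - 53329\right) = \frac{3}{2} \cdot 0 \left(-150211\right) = 0 \left(-150211\right) = 0$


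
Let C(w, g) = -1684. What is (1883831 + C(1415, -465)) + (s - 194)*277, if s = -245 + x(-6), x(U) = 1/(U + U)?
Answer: 21126251/12 ≈ 1.7605e+6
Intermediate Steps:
x(U) = 1/(2*U)
s = -2941/12 (s = -245 + (½)/(-6) = -245 + (½)*(-⅙) = -245 - 1/12 = -2941/12 ≈ -245.08)
(1883831 + C(1415, -465)) + (s - 194)*277 = (1883831 - 1684) + (-2941/12 - 194)*277 = 1882147 - 5269/12*277 = 1882147 - 1459513/12 = 21126251/12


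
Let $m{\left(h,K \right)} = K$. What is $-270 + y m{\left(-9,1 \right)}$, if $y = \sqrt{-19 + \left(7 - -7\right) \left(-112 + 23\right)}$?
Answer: $-270 + i \sqrt{1265} \approx -270.0 + 35.567 i$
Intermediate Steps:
$y = i \sqrt{1265}$ ($y = \sqrt{-19 + \left(7 + 7\right) \left(-89\right)} = \sqrt{-19 + 14 \left(-89\right)} = \sqrt{-19 - 1246} = \sqrt{-1265} = i \sqrt{1265} \approx 35.567 i$)
$-270 + y m{\left(-9,1 \right)} = -270 + i \sqrt{1265} \cdot 1 = -270 + i \sqrt{1265}$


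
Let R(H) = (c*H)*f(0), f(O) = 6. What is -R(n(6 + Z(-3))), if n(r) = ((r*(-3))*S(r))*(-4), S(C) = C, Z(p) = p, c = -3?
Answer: 1944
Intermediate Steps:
n(r) = 12*r² (n(r) = ((r*(-3))*r)*(-4) = ((-3*r)*r)*(-4) = -3*r²*(-4) = 12*r²)
R(H) = -18*H (R(H) = -3*H*6 = -18*H)
-R(n(6 + Z(-3))) = -(-18)*12*(6 - 3)² = -(-18)*12*3² = -(-18)*12*9 = -(-18)*108 = -1*(-1944) = 1944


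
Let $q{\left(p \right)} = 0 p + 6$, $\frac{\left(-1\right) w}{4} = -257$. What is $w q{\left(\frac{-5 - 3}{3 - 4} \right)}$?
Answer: $6168$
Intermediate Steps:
$w = 1028$ ($w = \left(-4\right) \left(-257\right) = 1028$)
$q{\left(p \right)} = 6$ ($q{\left(p \right)} = 0 + 6 = 6$)
$w q{\left(\frac{-5 - 3}{3 - 4} \right)} = 1028 \cdot 6 = 6168$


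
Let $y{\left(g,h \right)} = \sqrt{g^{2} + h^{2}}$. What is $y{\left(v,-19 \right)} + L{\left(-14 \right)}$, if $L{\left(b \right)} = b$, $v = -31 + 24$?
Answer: $-14 + \sqrt{410} \approx 6.2485$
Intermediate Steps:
$v = -7$
$y{\left(v,-19 \right)} + L{\left(-14 \right)} = \sqrt{\left(-7\right)^{2} + \left(-19\right)^{2}} - 14 = \sqrt{49 + 361} - 14 = \sqrt{410} - 14 = -14 + \sqrt{410}$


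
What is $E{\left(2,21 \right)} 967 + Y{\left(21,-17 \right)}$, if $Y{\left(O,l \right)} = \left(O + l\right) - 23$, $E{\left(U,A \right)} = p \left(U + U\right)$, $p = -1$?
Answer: $-3887$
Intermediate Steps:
$E{\left(U,A \right)} = - 2 U$ ($E{\left(U,A \right)} = - (U + U) = - 2 U$)
$Y{\left(O,l \right)} = -23 + O + l$
$E{\left(2,21 \right)} 967 + Y{\left(21,-17 \right)} = \left(-2\right) 2 \cdot 967 - 19 = \left(-4\right) 967 - 19 = -3868 - 19 = -3887$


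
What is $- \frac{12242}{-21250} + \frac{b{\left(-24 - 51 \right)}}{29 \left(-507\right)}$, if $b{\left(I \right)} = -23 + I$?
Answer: $\frac{91038313}{156219375} \approx 0.58276$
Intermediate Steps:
$- \frac{12242}{-21250} + \frac{b{\left(-24 - 51 \right)}}{29 \left(-507\right)} = - \frac{12242}{-21250} + \frac{-23 - 75}{29 \left(-507\right)} = \left(-12242\right) \left(- \frac{1}{21250}\right) + \frac{-23 - 75}{-14703} = \frac{6121}{10625} - - \frac{98}{14703} = \frac{6121}{10625} + \frac{98}{14703} = \frac{91038313}{156219375}$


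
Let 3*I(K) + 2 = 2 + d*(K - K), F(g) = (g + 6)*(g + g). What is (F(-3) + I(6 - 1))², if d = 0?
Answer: 324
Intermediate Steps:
F(g) = 2*g*(6 + g) (F(g) = (6 + g)*(2*g) = 2*g*(6 + g))
I(K) = 0 (I(K) = -⅔ + (2 + 0*(K - K))/3 = -⅔ + (2 + 0*0)/3 = -⅔ + (2 + 0)/3 = -⅔ + (⅓)*2 = -⅔ + ⅔ = 0)
(F(-3) + I(6 - 1))² = (2*(-3)*(6 - 3) + 0)² = (2*(-3)*3 + 0)² = (-18 + 0)² = (-18)² = 324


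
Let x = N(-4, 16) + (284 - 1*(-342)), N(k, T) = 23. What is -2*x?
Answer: -1298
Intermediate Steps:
x = 649 (x = 23 + (284 - 1*(-342)) = 23 + (284 + 342) = 23 + 626 = 649)
-2*x = -2*649 = -1298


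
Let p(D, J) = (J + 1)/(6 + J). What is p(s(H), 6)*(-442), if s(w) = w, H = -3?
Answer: -1547/6 ≈ -257.83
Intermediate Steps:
p(D, J) = (1 + J)/(6 + J)
p(s(H), 6)*(-442) = ((1 + 6)/(6 + 6))*(-442) = (7/12)*(-442) = -1547/6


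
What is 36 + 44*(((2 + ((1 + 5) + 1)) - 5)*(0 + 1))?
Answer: 212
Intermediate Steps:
36 + 44*(((2 + ((1 + 5) + 1)) - 5)*(0 + 1)) = 36 + 44*(((2 + (6 + 1)) - 5)*1) = 36 + 44*(((2 + 7) - 5)*1) = 36 + 44*((9 - 5)*1) = 36 + 44*(4*1) = 36 + 44*4 = 36 + 176 = 212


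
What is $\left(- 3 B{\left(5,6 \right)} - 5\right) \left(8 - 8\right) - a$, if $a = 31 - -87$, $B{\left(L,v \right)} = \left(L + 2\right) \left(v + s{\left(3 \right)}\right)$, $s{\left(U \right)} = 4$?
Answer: $-118$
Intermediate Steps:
$B{\left(L,v \right)} = \left(2 + L\right) \left(4 + v\right)$ ($B{\left(L,v \right)} = \left(L + 2\right) \left(v + 4\right) = \left(2 + L\right) \left(4 + v\right)$)
$a = 118$ ($a = 31 + 87 = 118$)
$\left(- 3 B{\left(5,6 \right)} - 5\right) \left(8 - 8\right) - a = \left(- 3 \left(8 + 2 \cdot 6 + 4 \cdot 5 + 5 \cdot 6\right) - 5\right) \left(8 - 8\right) - 118 = \left(- 3 \left(8 + 12 + 20 + 30\right) - 5\right) 0 - 118 = \left(\left(-3\right) 70 - 5\right) 0 - 118 = \left(-210 - 5\right) 0 - 118 = \left(-215\right) 0 - 118 = 0 - 118 = -118$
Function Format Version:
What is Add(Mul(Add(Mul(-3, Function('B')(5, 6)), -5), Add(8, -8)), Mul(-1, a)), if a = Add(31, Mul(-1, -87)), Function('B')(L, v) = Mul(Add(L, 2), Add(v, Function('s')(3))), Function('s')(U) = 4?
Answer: -118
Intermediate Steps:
Function('B')(L, v) = Mul(Add(2, L), Add(4, v)) (Function('B')(L, v) = Mul(Add(L, 2), Add(v, 4)) = Mul(Add(2, L), Add(4, v)))
a = 118 (a = Add(31, 87) = 118)
Add(Mul(Add(Mul(-3, Function('B')(5, 6)), -5), Add(8, -8)), Mul(-1, a)) = Add(Mul(Add(Mul(-3, Add(8, Mul(2, 6), Mul(4, 5), Mul(5, 6))), -5), Add(8, -8)), Mul(-1, 118)) = Add(Mul(Add(Mul(-3, Add(8, 12, 20, 30)), -5), 0), -118) = Add(Mul(Add(Mul(-3, 70), -5), 0), -118) = Add(Mul(Add(-210, -5), 0), -118) = Add(Mul(-215, 0), -118) = Add(0, -118) = -118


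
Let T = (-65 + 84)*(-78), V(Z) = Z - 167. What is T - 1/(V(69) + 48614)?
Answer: -71900713/48516 ≈ -1482.0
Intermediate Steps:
V(Z) = -167 + Z
T = -1482 (T = 19*(-78) = -1482)
T - 1/(V(69) + 48614) = -1482 - 1/((-167 + 69) + 48614) = -1482 - 1/(-98 + 48614) = -1482 - 1/48516 = -71900713/48516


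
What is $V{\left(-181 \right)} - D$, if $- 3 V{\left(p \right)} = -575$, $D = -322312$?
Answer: $\frac{967511}{3} \approx 3.225 \cdot 10^{5}$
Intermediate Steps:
$V{\left(p \right)} = \frac{575}{3}$ ($V{\left(p \right)} = \left(- \frac{1}{3}\right) \left(-575\right) = \frac{575}{3}$)
$V{\left(-181 \right)} - D = \frac{575}{3} - -322312 = \frac{575}{3} + 322312 = \frac{967511}{3}$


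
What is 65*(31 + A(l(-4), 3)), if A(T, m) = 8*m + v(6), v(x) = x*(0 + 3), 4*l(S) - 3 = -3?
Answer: 4745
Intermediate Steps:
l(S) = 0 (l(S) = ¾ + (¼)*(-3) = ¾ - ¾ = 0)
v(x) = 3*x (v(x) = x*3 = 3*x)
A(T, m) = 18 + 8*m (A(T, m) = 8*m + 3*6 = 8*m + 18 = 18 + 8*m)
65*(31 + A(l(-4), 3)) = 65*(31 + (18 + 8*3)) = 65*(31 + (18 + 24)) = 65*(31 + 42) = 65*73 = 4745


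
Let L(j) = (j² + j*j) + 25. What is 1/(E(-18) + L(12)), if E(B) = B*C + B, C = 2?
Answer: 1/259 ≈ 0.0038610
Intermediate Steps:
E(B) = 3*B (E(B) = B*2 + B = 2*B + B = 3*B)
L(j) = 25 + 2*j² (L(j) = (j² + j²) + 25 = 2*j² + 25 = 25 + 2*j²)
1/(E(-18) + L(12)) = 1/(3*(-18) + (25 + 2*12²)) = 1/(-54 + (25 + 2*144)) = 1/(-54 + (25 + 288)) = 1/(-54 + 313) = 1/259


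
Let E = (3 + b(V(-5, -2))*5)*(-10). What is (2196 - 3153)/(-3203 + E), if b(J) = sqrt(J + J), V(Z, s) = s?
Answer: 3093981/10462289 - 95700*I/10462289 ≈ 0.29573 - 0.0091471*I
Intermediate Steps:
b(J) = sqrt(2)*sqrt(J) (b(J) = sqrt(2*J) = sqrt(2)*sqrt(J))
E = -30 - 100*I (E = (3 + (sqrt(2)*sqrt(-2))*5)*(-10) = (3 + (sqrt(2)*(I*sqrt(2)))*5)*(-10) = (3 + (2*I)*5)*(-10) = (3 + 10*I)*(-10) = -30 - 100*I ≈ -30.0 - 100.0*I)
(2196 - 3153)/(-3203 + E) = (2196 - 3153)/(-3203 + (-30 - 100*I)) = -957*(-3233 + 100*I)/10462289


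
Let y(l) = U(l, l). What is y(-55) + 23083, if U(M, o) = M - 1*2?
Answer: 23026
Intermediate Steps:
U(M, o) = -2 + M (U(M, o) = M - 2 = -2 + M)
y(l) = -2 + l
y(-55) + 23083 = (-2 - 55) + 23083 = -57 + 23083 = 23026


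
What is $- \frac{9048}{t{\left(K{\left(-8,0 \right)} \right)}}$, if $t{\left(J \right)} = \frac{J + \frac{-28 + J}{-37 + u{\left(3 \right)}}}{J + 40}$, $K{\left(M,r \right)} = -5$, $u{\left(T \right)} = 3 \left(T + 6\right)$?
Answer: $\frac{3166800}{17} \approx 1.8628 \cdot 10^{5}$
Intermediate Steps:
$u{\left(T \right)} = 18 + 3 T$ ($u{\left(T \right)} = 3 \left(6 + T\right) = 18 + 3 T$)
$t{\left(J \right)} = \frac{\frac{14}{5} + \frac{9 J}{10}}{40 + J}$ ($t{\left(J \right)} = \frac{J + \frac{-28 + J}{-37 + \left(18 + 3 \cdot 3\right)}}{J + 40} = \frac{J + \frac{-28 + J}{-37 + \left(18 + 9\right)}}{40 + J} = \frac{J + \frac{-28 + J}{-37 + 27}}{40 + J} = \frac{J + \frac{-28 + J}{-10}}{40 + J} = \frac{J + \left(-28 + J\right) \left(- \frac{1}{10}\right)}{40 + J} = \frac{J - \left(- \frac{14}{5} + \frac{J}{10}\right)}{40 + J} = \frac{\frac{14}{5} + \frac{9 J}{10}}{40 + J}$)
$- \frac{9048}{t{\left(K{\left(-8,0 \right)} \right)}} = - \frac{9048}{\frac{1}{10} \frac{1}{40 - 5} \left(28 + 9 \left(-5\right)\right)} = - \frac{9048}{\frac{1}{10} \cdot \frac{1}{35} \left(28 - 45\right)} = - \frac{9048}{\frac{1}{10} \cdot \frac{1}{35} \left(-17\right)} = - \frac{9048}{- \frac{17}{350}} = \left(-9048\right) \left(- \frac{350}{17}\right) = \frac{3166800}{17}$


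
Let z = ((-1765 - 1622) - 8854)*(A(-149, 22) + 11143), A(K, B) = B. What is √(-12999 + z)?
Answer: 2*I*√34170941 ≈ 11691.0*I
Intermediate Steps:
z = -136670765 (z = ((-1765 - 1622) - 8854)*(22 + 11143) = (-3387 - 8854)*11165 = -12241*11165 = -136670765)
√(-12999 + z) = √(-12999 - 136670765) = √(-136683764) = 2*I*√34170941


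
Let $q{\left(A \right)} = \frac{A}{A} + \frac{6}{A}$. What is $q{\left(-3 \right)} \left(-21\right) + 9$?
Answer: $30$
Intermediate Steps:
$q{\left(A \right)} = 1 + \frac{6}{A}$
$q{\left(-3 \right)} \left(-21\right) + 9 = \frac{6 - 3}{-3} \left(-21\right) + 9 = \left(- \frac{1}{3}\right) 3 \left(-21\right) + 9 = \left(-1\right) \left(-21\right) + 9 = 21 + 9 = 30$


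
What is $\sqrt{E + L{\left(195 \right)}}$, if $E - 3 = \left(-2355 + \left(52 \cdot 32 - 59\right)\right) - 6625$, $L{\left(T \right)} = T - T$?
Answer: $2 i \sqrt{1843} \approx 85.86 i$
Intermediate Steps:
$L{\left(T \right)} = 0$
$E = -7372$ ($E = 3 + \left(\left(-2355 + \left(52 \cdot 32 - 59\right)\right) - 6625\right) = 3 + \left(\left(-2355 + \left(1664 - 59\right)\right) - 6625\right) = 3 + \left(\left(-2355 + 1605\right) - 6625\right) = 3 - 7375 = -7372$)
$\sqrt{E + L{\left(195 \right)}} = \sqrt{-7372 + 0} = \sqrt{-7372} = 2 i \sqrt{1843}$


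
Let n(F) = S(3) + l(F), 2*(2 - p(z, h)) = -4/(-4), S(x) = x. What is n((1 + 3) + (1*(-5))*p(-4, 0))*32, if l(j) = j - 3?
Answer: -112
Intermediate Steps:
l(j) = -3 + j
p(z, h) = 3/2 (p(z, h) = 2 - (-2)/(-4) = 2 - (-2)*(-1)/4 = 2 - 1/2*1 = 2 - 1/2 = 3/2)
n(F) = F (n(F) = 3 + (-3 + F) = F)
n((1 + 3) + (1*(-5))*p(-4, 0))*32 = ((1 + 3) + (1*(-5))*(3/2))*32 = (4 - 5*3/2)*32 = (4 - 15/2)*32 = -7/2*32 = -112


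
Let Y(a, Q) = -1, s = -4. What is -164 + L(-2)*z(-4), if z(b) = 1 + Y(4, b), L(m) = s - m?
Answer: -164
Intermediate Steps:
L(m) = -4 - m
z(b) = 0 (z(b) = 1 - 1 = 0)
-164 + L(-2)*z(-4) = -164 + (-4 - 1*(-2))*0 = -164 + (-4 + 2)*0 = -164 - 2*0 = -164 + 0 = -164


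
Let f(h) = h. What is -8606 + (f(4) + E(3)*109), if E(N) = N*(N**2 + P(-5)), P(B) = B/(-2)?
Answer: -9683/2 ≈ -4841.5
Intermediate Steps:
P(B) = -B/2 (P(B) = B*(-1/2) = -B/2)
E(N) = N*(5/2 + N**2) (E(N) = N*(N**2 - 1/2*(-5)) = N*(N**2 + 5/2) = N*(5/2 + N**2))
-8606 + (f(4) + E(3)*109) = -8606 + (4 + (3*(5/2 + 3**2))*109) = -8606 + (4 + (3*(5/2 + 9))*109) = -8606 + (4 + (3*(23/2))*109) = -8606 + (4 + (69/2)*109) = -8606 + (4 + 7521/2) = -8606 + 7529/2 = -9683/2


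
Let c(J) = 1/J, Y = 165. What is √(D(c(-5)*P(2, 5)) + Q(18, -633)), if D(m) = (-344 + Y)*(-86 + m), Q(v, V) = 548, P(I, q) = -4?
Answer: √394970/5 ≈ 125.69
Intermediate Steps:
c(J) = 1/J
D(m) = 15394 - 179*m (D(m) = (-344 + 165)*(-86 + m) = -179*(-86 + m) = 15394 - 179*m)
√(D(c(-5)*P(2, 5)) + Q(18, -633)) = √((15394 - 179*(-4)/(-5)) + 548) = √((15394 - (-179)*(-4)/5) + 548) = √((15394 - 179*⅘) + 548) = √((15394 - 716/5) + 548) = √(76254/5 + 548) = √(78994/5) = √394970/5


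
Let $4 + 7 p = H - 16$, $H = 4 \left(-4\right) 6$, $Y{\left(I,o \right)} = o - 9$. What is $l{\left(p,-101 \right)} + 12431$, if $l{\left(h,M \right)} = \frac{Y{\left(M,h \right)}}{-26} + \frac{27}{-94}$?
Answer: $\frac{53170365}{4277} \approx 12432.0$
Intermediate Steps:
$Y{\left(I,o \right)} = -9 + o$
$H = -96$ ($H = \left(-16\right) 6 = -96$)
$p = - \frac{116}{7}$ ($p = - \frac{4}{7} + \frac{-96 - 16}{7} = - \frac{4}{7} + \frac{1}{7} \left(-112\right) = - \frac{4}{7} - 16 = - \frac{116}{7} \approx -16.571$)
$l{\left(h,M \right)} = \frac{36}{611} - \frac{h}{26}$ ($l{\left(h,M \right)} = \frac{-9 + h}{-26} + \frac{27}{-94} = \left(-9 + h\right) \left(- \frac{1}{26}\right) + 27 \left(- \frac{1}{94}\right) = \left(\frac{9}{26} - \frac{h}{26}\right) - \frac{27}{94} = \frac{36}{611} - \frac{h}{26}$)
$l{\left(p,-101 \right)} + 12431 = \left(\frac{36}{611} - - \frac{58}{91}\right) + 12431 = \left(\frac{36}{611} + \frac{58}{91}\right) + 12431 = \frac{2978}{4277} + 12431 = \frac{53170365}{4277}$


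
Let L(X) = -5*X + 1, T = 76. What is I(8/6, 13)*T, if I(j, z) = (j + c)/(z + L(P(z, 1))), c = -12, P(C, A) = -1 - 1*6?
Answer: -2432/147 ≈ -16.544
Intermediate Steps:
P(C, A) = -7 (P(C, A) = -1 - 6 = -7)
L(X) = 1 - 5*X
I(j, z) = (-12 + j)/(36 + z) (I(j, z) = (j - 12)/(z + (1 - 5*(-7))) = (-12 + j)/(z + (1 + 35)) = (-12 + j)/(z + 36) = (-12 + j)/(36 + z))
I(8/6, 13)*T = ((-12 + 8/6)/(36 + 13))*76 = ((-12 + 8*(⅙))/49)*76 = ((-12 + 4/3)/49)*76 = ((1/49)*(-32/3))*76 = -32/147*76 = -2432/147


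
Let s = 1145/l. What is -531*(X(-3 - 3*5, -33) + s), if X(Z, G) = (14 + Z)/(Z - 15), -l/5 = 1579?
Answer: 219657/17369 ≈ 12.646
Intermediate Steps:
l = -7895 (l = -5*1579 = -7895)
s = -229/1579 (s = 1145/(-7895) = 1145*(-1/7895) = -229/1579 ≈ -0.14503)
X(Z, G) = (14 + Z)/(-15 + Z)
-531*(X(-3 - 3*5, -33) + s) = -531*((14 + (-3 - 3*5))/(-15 + (-3 - 3*5)) - 229/1579) = -531*((14 + (-3 - 15))/(-15 + (-3 - 15)) - 229/1579) = -531*((14 - 18)/(-15 - 18) - 229/1579) = -531*(-4/(-33) - 229/1579) = -531*(-1/33*(-4) - 229/1579) = -531*(4/33 - 229/1579) = -531*(-1241/52107) = 219657/17369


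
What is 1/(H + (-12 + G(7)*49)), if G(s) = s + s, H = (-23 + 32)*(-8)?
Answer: 1/602 ≈ 0.0016611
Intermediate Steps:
H = -72 (H = 9*(-8) = -72)
G(s) = 2*s
1/(H + (-12 + G(7)*49)) = 1/(-72 + (-12 + (2*7)*49)) = 1/(-72 + (-12 + 14*49)) = 1/(-72 + (-12 + 686)) = 1/(-72 + 674) = 1/602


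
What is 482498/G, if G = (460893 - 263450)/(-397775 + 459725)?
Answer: 29890751100/197443 ≈ 1.5139e+5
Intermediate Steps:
G = 197443/61950 ≈ 3.1871
482498/G = 482498/(197443/61950) = 482498*(61950/197443) = 29890751100/197443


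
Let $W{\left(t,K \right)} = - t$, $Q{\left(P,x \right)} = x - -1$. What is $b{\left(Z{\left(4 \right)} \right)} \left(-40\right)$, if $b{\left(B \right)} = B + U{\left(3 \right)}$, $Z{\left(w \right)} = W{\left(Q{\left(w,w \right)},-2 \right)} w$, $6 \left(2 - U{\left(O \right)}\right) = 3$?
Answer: $740$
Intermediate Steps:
$U{\left(O \right)} = \frac{3}{2}$ ($U{\left(O \right)} = 2 - \frac{1}{2} = \frac{3}{2}$)
$Q{\left(P,x \right)} = 1 + x$ ($Q{\left(P,x \right)} = x + 1 = 1 + x$)
$Z{\left(w \right)} = w \left(-1 - w\right)$ ($Z{\left(w \right)} = - (1 + w) w = \left(-1 - w\right) w = w \left(-1 - w\right)$)
$b{\left(B \right)} = \frac{3}{2} + B$ ($b{\left(B \right)} = B + \frac{3}{2} = \frac{3}{2} + B$)
$b{\left(Z{\left(4 \right)} \right)} \left(-40\right) = \left(\frac{3}{2} - 4 \left(1 + 4\right)\right) \left(-40\right) = \left(\frac{3}{2} - 4 \cdot 5\right) \left(-40\right) = \left(\frac{3}{2} - 20\right) \left(-40\right) = \left(- \frac{37}{2}\right) \left(-40\right) = 740$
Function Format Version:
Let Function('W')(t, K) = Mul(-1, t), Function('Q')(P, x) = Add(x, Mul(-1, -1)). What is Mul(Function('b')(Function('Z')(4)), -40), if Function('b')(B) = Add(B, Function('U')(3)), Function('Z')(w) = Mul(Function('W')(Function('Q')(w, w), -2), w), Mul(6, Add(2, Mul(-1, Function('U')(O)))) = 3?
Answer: 740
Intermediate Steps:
Function('U')(O) = Rational(3, 2) (Function('U')(O) = Add(2, Mul(Rational(-1, 6), 3)) = Add(2, Rational(-1, 2)) = Rational(3, 2))
Function('Q')(P, x) = Add(1, x) (Function('Q')(P, x) = Add(x, 1) = Add(1, x))
Function('Z')(w) = Mul(w, Add(-1, Mul(-1, w))) (Function('Z')(w) = Mul(Mul(-1, Add(1, w)), w) = Mul(Add(-1, Mul(-1, w)), w) = Mul(w, Add(-1, Mul(-1, w))))
Function('b')(B) = Add(Rational(3, 2), B) (Function('b')(B) = Add(B, Rational(3, 2)) = Add(Rational(3, 2), B))
Mul(Function('b')(Function('Z')(4)), -40) = Mul(Add(Rational(3, 2), Mul(-1, 4, Add(1, 4))), -40) = Mul(Add(Rational(3, 2), Mul(-1, 4, 5)), -40) = Mul(Add(Rational(3, 2), -20), -40) = Mul(Rational(-37, 2), -40) = 740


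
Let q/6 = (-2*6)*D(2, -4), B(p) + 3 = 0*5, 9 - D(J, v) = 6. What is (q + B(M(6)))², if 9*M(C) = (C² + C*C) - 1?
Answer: 47961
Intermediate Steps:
D(J, v) = 3 (D(J, v) = 9 - 1*6 = 9 - 6 = 3)
M(C) = -⅑ + 2*C²/9 (M(C) = ((C² + C*C) - 1)/9 = ((C² + C²) - 1)/9 = (2*C² - 1)/9 = (-1 + 2*C²)/9 = -⅑ + 2*C²/9)
B(p) = -3 (B(p) = -3 + 0*5 = -3 + 0 = -3)
q = -216 (q = 6*(-2*6*3) = 6*(-12*3) = 6*(-36) = -216)
(q + B(M(6)))² = (-216 - 3)² = (-219)² = 47961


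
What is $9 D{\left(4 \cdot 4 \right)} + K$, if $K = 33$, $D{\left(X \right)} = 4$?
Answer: $69$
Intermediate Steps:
$9 D{\left(4 \cdot 4 \right)} + K = 9 \cdot 4 + 33 = 36 + 33 = 69$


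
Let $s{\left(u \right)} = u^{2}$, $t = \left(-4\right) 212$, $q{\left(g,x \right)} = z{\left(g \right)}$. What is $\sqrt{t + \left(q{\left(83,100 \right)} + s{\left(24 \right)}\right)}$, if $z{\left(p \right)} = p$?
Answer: $3 i \sqrt{21} \approx 13.748 i$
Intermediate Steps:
$q{\left(g,x \right)} = g$
$t = -848$
$\sqrt{t + \left(q{\left(83,100 \right)} + s{\left(24 \right)}\right)} = \sqrt{-848 + \left(83 + 24^{2}\right)} = \sqrt{-848 + \left(83 + 576\right)} = \sqrt{-848 + 659} = \sqrt{-189} = 3 i \sqrt{21}$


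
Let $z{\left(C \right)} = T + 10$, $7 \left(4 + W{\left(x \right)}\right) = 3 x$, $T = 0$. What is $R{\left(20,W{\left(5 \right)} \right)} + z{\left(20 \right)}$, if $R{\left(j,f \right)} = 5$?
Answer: $15$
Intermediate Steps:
$W{\left(x \right)} = -4 + \frac{3 x}{7}$
$z{\left(C \right)} = 10$ ($z{\left(C \right)} = 0 + 10 = 10$)
$R{\left(20,W{\left(5 \right)} \right)} + z{\left(20 \right)} = 5 + 10 = 15$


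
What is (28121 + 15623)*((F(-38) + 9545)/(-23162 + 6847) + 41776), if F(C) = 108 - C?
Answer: 29814412124256/16315 ≈ 1.8274e+9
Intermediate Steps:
(28121 + 15623)*((F(-38) + 9545)/(-23162 + 6847) + 41776) = (28121 + 15623)*(((108 - 1*(-38)) + 9545)/(-23162 + 6847) + 41776) = 43744*(((108 + 38) + 9545)/(-16315) + 41776) = 43744*((146 + 9545)*(-1/16315) + 41776) = 43744*(9691*(-1/16315) + 41776) = 43744*(-9691/16315 + 41776) = 43744*(681565749/16315) = 29814412124256/16315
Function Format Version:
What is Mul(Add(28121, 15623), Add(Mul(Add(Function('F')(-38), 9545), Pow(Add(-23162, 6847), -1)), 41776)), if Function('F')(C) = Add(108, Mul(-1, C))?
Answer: Rational(29814412124256, 16315) ≈ 1.8274e+9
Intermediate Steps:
Mul(Add(28121, 15623), Add(Mul(Add(Function('F')(-38), 9545), Pow(Add(-23162, 6847), -1)), 41776)) = Mul(Add(28121, 15623), Add(Mul(Add(Add(108, Mul(-1, -38)), 9545), Pow(Add(-23162, 6847), -1)), 41776)) = Mul(43744, Add(Mul(Add(Add(108, 38), 9545), Pow(-16315, -1)), 41776)) = Mul(43744, Add(Mul(Add(146, 9545), Rational(-1, 16315)), 41776)) = Mul(43744, Add(Mul(9691, Rational(-1, 16315)), 41776)) = Mul(43744, Add(Rational(-9691, 16315), 41776)) = Mul(43744, Rational(681565749, 16315)) = Rational(29814412124256, 16315)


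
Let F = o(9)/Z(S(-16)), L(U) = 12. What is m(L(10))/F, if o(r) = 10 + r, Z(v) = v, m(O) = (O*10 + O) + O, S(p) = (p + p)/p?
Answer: 288/19 ≈ 15.158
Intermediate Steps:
S(p) = 2 (S(p) = (2*p)/p = 2)
m(O) = 12*O (m(O) = (10*O + O) + O = 11*O + O = 12*O)
F = 19/2 (F = (10 + 9)/2 = 19*(½) = 19/2 ≈ 9.5000)
m(L(10))/F = (12*12)/(19/2) = 144*(2/19) = 288/19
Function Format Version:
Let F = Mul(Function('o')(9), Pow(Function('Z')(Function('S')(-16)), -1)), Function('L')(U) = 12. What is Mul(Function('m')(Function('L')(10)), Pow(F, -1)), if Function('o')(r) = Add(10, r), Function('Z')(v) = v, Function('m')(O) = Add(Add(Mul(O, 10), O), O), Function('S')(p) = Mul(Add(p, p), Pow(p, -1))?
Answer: Rational(288, 19) ≈ 15.158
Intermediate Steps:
Function('S')(p) = 2 (Function('S')(p) = Mul(Mul(2, p), Pow(p, -1)) = 2)
Function('m')(O) = Mul(12, O) (Function('m')(O) = Add(Add(Mul(10, O), O), O) = Add(Mul(11, O), O) = Mul(12, O))
F = Rational(19, 2) (F = Mul(Add(10, 9), Pow(2, -1)) = Mul(19, Rational(1, 2)) = Rational(19, 2) ≈ 9.5000)
Mul(Function('m')(Function('L')(10)), Pow(F, -1)) = Mul(Mul(12, 12), Pow(Rational(19, 2), -1)) = Mul(144, Rational(2, 19)) = Rational(288, 19)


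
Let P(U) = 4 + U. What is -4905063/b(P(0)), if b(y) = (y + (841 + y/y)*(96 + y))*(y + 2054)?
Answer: -181669/6418216 ≈ -0.028305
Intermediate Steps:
b(y) = (2054 + y)*(80832 + 843*y) (b(y) = (y + (841 + 1)*(96 + y))*(2054 + y) = (y + 842*(96 + y))*(2054 + y) = (y + (80832 + 842*y))*(2054 + y) = (80832 + 843*y)*(2054 + y) = (2054 + y)*(80832 + 843*y))
-4905063/b(P(0)) = -4905063/(166028928 + 843*(4 + 0)**2 + 1812354*(4 + 0)) = -4905063/(166028928 + 843*4**2 + 1812354*4) = -4905063/(166028928 + 843*16 + 7249416) = -4905063/(166028928 + 13488 + 7249416) = -4905063/173291832 = -4905063*1/173291832 = -181669/6418216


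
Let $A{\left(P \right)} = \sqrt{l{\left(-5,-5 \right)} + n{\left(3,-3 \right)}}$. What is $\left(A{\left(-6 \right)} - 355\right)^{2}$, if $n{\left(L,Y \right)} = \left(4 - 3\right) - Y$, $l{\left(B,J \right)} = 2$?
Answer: $\left(355 - \sqrt{6}\right)^{2} \approx 1.2429 \cdot 10^{5}$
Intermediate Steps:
$n{\left(L,Y \right)} = 1 - Y$
$A{\left(P \right)} = \sqrt{6}$ ($A{\left(P \right)} = \sqrt{2 + \left(1 - -3\right)} = \sqrt{2 + \left(1 + 3\right)} = \sqrt{2 + 4} = \sqrt{6}$)
$\left(A{\left(-6 \right)} - 355\right)^{2} = \left(\sqrt{6} - 355\right)^{2} = \left(-355 + \sqrt{6}\right)^{2}$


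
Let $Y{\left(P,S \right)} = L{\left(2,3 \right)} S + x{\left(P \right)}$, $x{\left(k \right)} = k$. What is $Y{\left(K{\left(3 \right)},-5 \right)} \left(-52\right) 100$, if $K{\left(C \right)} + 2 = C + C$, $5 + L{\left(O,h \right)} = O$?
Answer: $-98800$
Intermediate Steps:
$L{\left(O,h \right)} = -5 + O$
$K{\left(C \right)} = -2 + 2 C$ ($K{\left(C \right)} = -2 + \left(C + C\right) = -2 + 2 C$)
$Y{\left(P,S \right)} = P - 3 S$ ($Y{\left(P,S \right)} = \left(-5 + 2\right) S + P = - 3 S + P = P - 3 S$)
$Y{\left(K{\left(3 \right)},-5 \right)} \left(-52\right) 100 = \left(\left(-2 + 2 \cdot 3\right) - -15\right) \left(-52\right) 100 = \left(\left(-2 + 6\right) + 15\right) \left(-52\right) 100 = \left(4 + 15\right) \left(-52\right) 100 = 19 \left(-52\right) 100 = \left(-988\right) 100 = -98800$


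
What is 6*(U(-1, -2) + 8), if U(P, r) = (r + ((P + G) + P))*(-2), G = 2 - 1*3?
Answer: 108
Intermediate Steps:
G = -1 (G = 2 - 3 = -1)
U(P, r) = 2 - 4*P - 2*r (U(P, r) = (r + ((P - 1) + P))*(-2) = (r + ((-1 + P) + P))*(-2) = (r + (-1 + 2*P))*(-2) = (-1 + r + 2*P)*(-2) = 2 - 4*P - 2*r)
6*(U(-1, -2) + 8) = 6*((2 - 4*(-1) - 2*(-2)) + 8) = 6*((2 + 4 + 4) + 8) = 6*(10 + 8) = 6*18 = 108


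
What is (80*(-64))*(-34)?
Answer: 174080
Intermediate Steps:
(80*(-64))*(-34) = -5120*(-34) = 174080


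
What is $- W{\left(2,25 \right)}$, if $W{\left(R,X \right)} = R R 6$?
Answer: $-24$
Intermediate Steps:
$W{\left(R,X \right)} = 6 R^{2}$ ($W{\left(R,X \right)} = R 6 R = 6 R^{2}$)
$- W{\left(2,25 \right)} = - 6 \cdot 2^{2} = - 6 \cdot 4 = \left(-1\right) 24 = -24$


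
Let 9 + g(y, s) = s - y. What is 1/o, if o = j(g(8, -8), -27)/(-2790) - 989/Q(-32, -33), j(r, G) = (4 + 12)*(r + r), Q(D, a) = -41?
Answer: 11439/279211 ≈ 0.040969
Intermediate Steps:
g(y, s) = -9 + s - y (g(y, s) = -9 + (s - y) = -9 + s - y)
j(r, G) = 32*r (j(r, G) = 16*(2*r) = 32*r)
o = 279211/11439 (o = (32*(-9 - 8 - 1*8))/(-2790) - 989/(-41) = (32*(-9 - 8 - 8))*(-1/2790) - 989*(-1/41) = (32*(-25))*(-1/2790) + 989/41 = -800*(-1/2790) + 989/41 = 80/279 + 989/41 = 279211/11439 ≈ 24.409)
1/o = 1/(279211/11439) = 11439/279211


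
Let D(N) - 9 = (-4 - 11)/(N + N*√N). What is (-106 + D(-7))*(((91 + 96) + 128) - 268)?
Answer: (-4559*√7 + 31208*I/7)/(√7 - I) ≈ -4546.4 - 33.308*I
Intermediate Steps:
D(N) = 9 - 15/(N + N^(3/2)) (D(N) = 9 + (-4 - 11)/(N + N*√N) = 9 - 15/(N + N^(3/2)))
(-106 + D(-7))*(((91 + 96) + 128) - 268) = (-106 + 3*(-5 + 3*(-7) + 3*(-7)^(3/2))/(-7 + (-7)^(3/2)))*(((91 + 96) + 128) - 268) = (-106 + 3*(-5 - 21 + 3*(-7*I*√7))/(-7 - 7*I*√7))*((187 + 128) - 268) = (-106 + 3*(-5 - 21 - 21*I*√7)/(-7 - 7*I*√7))*(315 - 268) = (-106 + 3*(-26 - 21*I*√7)/(-7 - 7*I*√7))*47 = -4982 + 141*(-26 - 21*I*√7)/(-7 - 7*I*√7)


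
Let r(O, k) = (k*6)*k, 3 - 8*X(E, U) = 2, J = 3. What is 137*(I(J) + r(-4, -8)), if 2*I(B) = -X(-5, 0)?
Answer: 841591/16 ≈ 52599.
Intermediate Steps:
X(E, U) = 1/8 (X(E, U) = 3/8 - 1/8*2 = 3/8 - 1/4 = 1/8)
r(O, k) = 6*k**2 (r(O, k) = (6*k)*k = 6*k**2)
I(B) = -1/16 (I(B) = (-1*1/8)/2 = (1/2)*(-1/8) = -1/16)
137*(I(J) + r(-4, -8)) = 137*(-1/16 + 6*(-8)**2) = 137*(-1/16 + 6*64) = 137*(-1/16 + 384) = 137*(6143/16) = 841591/16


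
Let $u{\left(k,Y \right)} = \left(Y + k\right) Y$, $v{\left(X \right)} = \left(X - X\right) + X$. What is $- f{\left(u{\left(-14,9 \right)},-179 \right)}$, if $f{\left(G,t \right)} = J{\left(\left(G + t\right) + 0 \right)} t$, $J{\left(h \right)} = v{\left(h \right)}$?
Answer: $-40096$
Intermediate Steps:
$v{\left(X \right)} = X$ ($v{\left(X \right)} = 0 + X = X$)
$J{\left(h \right)} = h$
$u{\left(k,Y \right)} = Y \left(Y + k\right)$
$f{\left(G,t \right)} = t \left(G + t\right)$ ($f{\left(G,t \right)} = \left(\left(G + t\right) + 0\right) t = \left(G + t\right) t = t \left(G + t\right)$)
$- f{\left(u{\left(-14,9 \right)},-179 \right)} = - \left(-179\right) \left(9 \left(9 - 14\right) - 179\right) = - \left(-179\right) \left(9 \left(-5\right) - 179\right) = - \left(-179\right) \left(-45 - 179\right) = - \left(-179\right) \left(-224\right) = \left(-1\right) 40096 = -40096$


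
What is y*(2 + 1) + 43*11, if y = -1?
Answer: 470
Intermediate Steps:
y*(2 + 1) + 43*11 = -(2 + 1) + 43*11 = -1*3 + 473 = -3 + 473 = 470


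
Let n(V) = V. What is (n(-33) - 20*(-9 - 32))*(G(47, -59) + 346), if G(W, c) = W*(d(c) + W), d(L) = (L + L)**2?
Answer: 517045621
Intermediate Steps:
d(L) = 4*L**2 (d(L) = (2*L)**2 = 4*L**2)
G(W, c) = W*(W + 4*c**2) (G(W, c) = W*(4*c**2 + W) = W*(W + 4*c**2))
(n(-33) - 20*(-9 - 32))*(G(47, -59) + 346) = (-33 - 20*(-9 - 32))*(47*(47 + 4*(-59)**2) + 346) = (-33 - 20*(-41))*(47*(47 + 4*3481) + 346) = (-33 + 820)*(47*(47 + 13924) + 346) = 787*(47*13971 + 346) = 787*(656637 + 346) = 787*656983 = 517045621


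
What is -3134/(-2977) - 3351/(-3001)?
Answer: 19381061/8933977 ≈ 2.1694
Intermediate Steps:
-3134/(-2977) - 3351/(-3001) = -3134*(-1/2977) - 3351*(-1/3001) = 3134/2977 + 3351/3001 = 19381061/8933977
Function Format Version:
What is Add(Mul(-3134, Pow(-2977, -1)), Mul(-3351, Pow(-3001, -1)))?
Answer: Rational(19381061, 8933977) ≈ 2.1694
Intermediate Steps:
Add(Mul(-3134, Pow(-2977, -1)), Mul(-3351, Pow(-3001, -1))) = Add(Mul(-3134, Rational(-1, 2977)), Mul(-3351, Rational(-1, 3001))) = Add(Rational(3134, 2977), Rational(3351, 3001)) = Rational(19381061, 8933977)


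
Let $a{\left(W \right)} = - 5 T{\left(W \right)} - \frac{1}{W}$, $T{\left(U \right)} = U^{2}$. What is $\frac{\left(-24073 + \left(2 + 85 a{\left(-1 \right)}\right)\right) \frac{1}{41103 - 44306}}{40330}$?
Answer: $\frac{24411}{129176990} \approx 0.00018897$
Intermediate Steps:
$a{\left(W \right)} = - \frac{1}{W} - 5 W^{2}$ ($a{\left(W \right)} = - 5 W^{2} - \frac{1}{W} = - \frac{1}{W} - 5 W^{2}$)
$\frac{\left(-24073 + \left(2 + 85 a{\left(-1 \right)}\right)\right) \frac{1}{41103 - 44306}}{40330} = \frac{\left(-24073 + \left(2 + 85 \frac{-1 - 5 \left(-1\right)^{3}}{-1}\right)\right) \frac{1}{41103 - 44306}}{40330} = \frac{-24073 + \left(2 + 85 \left(- (-1 - -5)\right)\right)}{-3203} \cdot \frac{1}{40330} = \left(-24073 + \left(2 + 85 \left(- (-1 + 5)\right)\right)\right) \left(- \frac{1}{3203}\right) \frac{1}{40330} = \left(-24073 + \left(2 + 85 \left(\left(-1\right) 4\right)\right)\right) \left(- \frac{1}{3203}\right) \frac{1}{40330} = \left(-24073 + \left(2 + 85 \left(-4\right)\right)\right) \left(- \frac{1}{3203}\right) \frac{1}{40330} = \left(-24073 + \left(2 - 340\right)\right) \left(- \frac{1}{3203}\right) \frac{1}{40330} = \left(-24073 - 338\right) \left(- \frac{1}{3203}\right) \frac{1}{40330} = \left(-24411\right) \left(- \frac{1}{3203}\right) \frac{1}{40330} = \frac{24411}{3203} \cdot \frac{1}{40330} = \frac{24411}{129176990}$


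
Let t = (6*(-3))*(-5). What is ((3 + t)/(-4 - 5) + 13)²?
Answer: 64/9 ≈ 7.1111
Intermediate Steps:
t = 90 (t = -18*(-5) = 90)
((3 + t)/(-4 - 5) + 13)² = ((3 + 90)/(-4 - 5) + 13)² = (93/(-9) + 13)² = (93*(-⅑) + 13)² = (-31/3 + 13)² = (8/3)² = 64/9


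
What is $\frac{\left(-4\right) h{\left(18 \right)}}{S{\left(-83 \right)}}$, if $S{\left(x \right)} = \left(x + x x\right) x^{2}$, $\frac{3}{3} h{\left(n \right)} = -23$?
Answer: $\frac{46}{23443267} \approx 1.9622 \cdot 10^{-6}$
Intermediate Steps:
$h{\left(n \right)} = -23$
$S{\left(x \right)} = x^{2} \left(x + x^{2}\right)$ ($S{\left(x \right)} = \left(x + x^{2}\right) x^{2} = x^{2} \left(x + x^{2}\right)$)
$\frac{\left(-4\right) h{\left(18 \right)}}{S{\left(-83 \right)}} = \frac{\left(-4\right) \left(-23\right)}{\left(-83\right)^{3} \left(1 - 83\right)} = \frac{92}{\left(-571787\right) \left(-82\right)} = \frac{92}{46886534} = 92 \cdot \frac{1}{46886534} = \frac{46}{23443267}$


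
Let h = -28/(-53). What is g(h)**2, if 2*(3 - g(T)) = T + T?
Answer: 17161/2809 ≈ 6.1093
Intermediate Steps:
h = 28/53 (h = -28*(-1/53) = 28/53 ≈ 0.52830)
g(T) = 3 - T (g(T) = 3 - (T + T)/2 = 3 - T)
g(h)**2 = (3 - 1*28/53)**2 = (3 - 28/53)**2 = (131/53)**2 = 17161/2809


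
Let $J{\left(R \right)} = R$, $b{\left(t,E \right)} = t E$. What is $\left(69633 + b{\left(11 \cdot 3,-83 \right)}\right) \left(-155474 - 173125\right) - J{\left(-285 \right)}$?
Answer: $-21981301221$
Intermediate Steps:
$b{\left(t,E \right)} = E t$
$\left(69633 + b{\left(11 \cdot 3,-83 \right)}\right) \left(-155474 - 173125\right) - J{\left(-285 \right)} = \left(69633 - 83 \cdot 11 \cdot 3\right) \left(-155474 - 173125\right) - -285 = \left(69633 - 2739\right) \left(-328599\right) + 285 = 66894 \left(-328599\right) + 285 = -21981301506 + 285 = -21981301221$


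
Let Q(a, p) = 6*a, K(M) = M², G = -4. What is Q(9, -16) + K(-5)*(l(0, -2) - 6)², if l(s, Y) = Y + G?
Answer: 3654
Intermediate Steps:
l(s, Y) = -4 + Y (l(s, Y) = Y - 4 = -4 + Y)
Q(9, -16) + K(-5)*(l(0, -2) - 6)² = 6*9 + (-5)²*((-4 - 2) - 6)² = 54 + 25*(-6 - 6)² = 54 + 25*(-12)² = 54 + 25*144 = 54 + 3600 = 3654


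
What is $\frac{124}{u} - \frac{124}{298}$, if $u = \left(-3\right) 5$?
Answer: $- \frac{19406}{2235} \approx -8.6828$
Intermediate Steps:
$u = -15$
$\frac{124}{u} - \frac{124}{298} = \frac{124}{-15} - \frac{124}{298} = 124 \left(- \frac{1}{15}\right) - \frac{62}{149} = - \frac{124}{15} - \frac{62}{149} = - \frac{19406}{2235}$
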